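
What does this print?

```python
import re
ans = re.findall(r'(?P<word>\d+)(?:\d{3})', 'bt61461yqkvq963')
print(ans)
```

Pattern: one or more of a digit (captured as 'word'); then exactly 3 of a digit (non-capturing group).
Matches: at [2:7] match '61461', group 1 = '61'.
With a single group, `findall` returns only what that group captured — 1 item.

['61']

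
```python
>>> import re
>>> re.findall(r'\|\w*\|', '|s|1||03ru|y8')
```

Scanning left to right: at [0:3] → '|s|'; at [4:6] → '||'.
`findall` yields the raw match text (2 of them) because the pattern has no groups.

['|s|', '||']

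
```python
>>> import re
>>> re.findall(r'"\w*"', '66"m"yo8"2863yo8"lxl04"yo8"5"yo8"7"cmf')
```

['"m"', '"2863yo8"', '"yo8"', '"yo8"']

No capturing groups, so `findall` returns the 4 full match strings.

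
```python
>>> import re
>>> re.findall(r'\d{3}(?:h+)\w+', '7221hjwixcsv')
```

['221hjwixcsv']

This matches exactly 3 of a digit; then one or more of a literal 'h' (non-capturing group); then one or more of a word character.
No capturing groups, so `findall` returns the 1 full match string.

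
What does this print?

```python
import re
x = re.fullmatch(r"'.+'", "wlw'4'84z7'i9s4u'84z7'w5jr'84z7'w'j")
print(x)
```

None

`fullmatch` succeeds only if the pattern covers the string from start to end.
Here the string isn't matched end-to-end, so the call returns None.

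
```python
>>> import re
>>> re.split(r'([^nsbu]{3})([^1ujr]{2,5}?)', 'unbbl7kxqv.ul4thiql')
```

['unbb', 'l7k', 'xq', 'v.u', 'l4t', 'hi', 'ql']

The `?` after the quantifier makes it lazy — it takes as little as possible before letting the rest of the pattern try.
The group in the pattern means `split` returns the separators' captures alongside the pieces.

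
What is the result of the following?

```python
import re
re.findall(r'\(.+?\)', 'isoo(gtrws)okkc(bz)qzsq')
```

['(gtrws)', '(bz)']

Lazy quantifiers expand one character at a time until the remainder of the pattern can match.
Since nothing is captured, `findall` lists the 2 matched substrings directly.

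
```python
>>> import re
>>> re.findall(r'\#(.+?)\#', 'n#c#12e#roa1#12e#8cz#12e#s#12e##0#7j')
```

['c', 'roa1', '8cz', 's', '#0']

Walking the string: at [1:4] match '#c#', group 1 = 'c'; at [7:13] match '#roa1#', group 1 = 'roa1'; at [16:21] match '#8cz#', group 1 = '8cz'; at [24:27] match '#s#', group 1 = 's'; at [30:34] match '##0#', group 1 = '#0'.
Because there's exactly one group, `findall` drops the full match and keeps group 1 from each hit.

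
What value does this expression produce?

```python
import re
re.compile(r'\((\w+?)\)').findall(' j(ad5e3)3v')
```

Walking the string: at [2:9] match '(ad5e3)', group 1 = 'ad5e3'.
One capturing group, so `findall` returns just the captured substring from the one match — 1 in all.

['ad5e3']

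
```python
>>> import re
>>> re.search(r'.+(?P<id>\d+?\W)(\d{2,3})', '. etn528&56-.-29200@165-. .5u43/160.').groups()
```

The pattern matches one or more of any character; then one or more of a digit (lazy), then a non-word character (captured as 'id'); then 2 to 3 of a digit (captured).
`re.search` tries every starting position until one works.
The match spans [0:35] → '. etn528&56-.-29200@165-. .5u43/160'.
Captured: group 1 = '3/', group 2 = '160'.

('3/', '160')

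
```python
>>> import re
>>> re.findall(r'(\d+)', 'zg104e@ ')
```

['104']

This matches one or more of a digit (captured).
Matches: at [2:5] match '104', group 1 = '104'.
One capturing group, so `findall` returns just the captured substring from the one match — 1 in all.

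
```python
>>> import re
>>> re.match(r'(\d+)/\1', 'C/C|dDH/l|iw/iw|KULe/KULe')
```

None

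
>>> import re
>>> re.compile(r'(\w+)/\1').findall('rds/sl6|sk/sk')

['s', 'sk']

`\1` is not a pattern — it's the concrete string captured by group 1, re-applied verbatim.
Walking the string: at [2:5] match 's/s', group 1 = 's'; at [8:13] match 'sk/sk', group 1 = 'sk'.
`findall` collects group 1 from each match (2 total).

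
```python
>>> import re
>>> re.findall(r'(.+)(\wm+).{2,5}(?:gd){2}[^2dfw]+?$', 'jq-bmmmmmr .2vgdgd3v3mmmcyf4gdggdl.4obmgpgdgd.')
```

[('jq-bmmmmmr .2vgdgd3v3mmmcyf4gdggdl.4o', 'bm')]

The pattern matches one or more of any character (captured); then a word character, then one or more of the literal 'm' (captured); then 2 to 5 of any character, then the literal 'gd' repeated 2 times, then one or more of any character except [2dfw] (lazy); then anchored at the end.
Scanning left to right: at [0:46] match 'jq-bmmmmmr .2vgdgd3v3mmmcyf4gdggdl.4obmgpgdgd.', groups = ('jq-bmmmmmr .2vgdgd3v3mmmcyf4gdggdl.4o', 'bm').
With 2 capturing groups, `findall` returns a 2-tuple per match.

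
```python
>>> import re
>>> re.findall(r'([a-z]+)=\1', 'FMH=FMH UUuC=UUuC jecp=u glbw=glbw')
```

['glbw']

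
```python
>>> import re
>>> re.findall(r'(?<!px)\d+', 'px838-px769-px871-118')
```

['38', '69', '71', '118']

Because the assertion is negative and zero-width, positions next to the forbidden text are skipped.
Scanning left to right: at [3:5] → '38'; at [9:11] → '69'; at [15:17] → '71'; at [18:21] → '118'.
With no groups in the pattern, `findall` gives back each whole match — 4 here.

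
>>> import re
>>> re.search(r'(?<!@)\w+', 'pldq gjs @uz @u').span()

(0, 4)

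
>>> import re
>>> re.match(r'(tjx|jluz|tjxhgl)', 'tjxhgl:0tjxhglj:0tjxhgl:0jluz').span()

`re.match` won't scan ahead — the pattern has to work from the very first character.
The match spans [0:3] → 'tjx'.

(0, 3)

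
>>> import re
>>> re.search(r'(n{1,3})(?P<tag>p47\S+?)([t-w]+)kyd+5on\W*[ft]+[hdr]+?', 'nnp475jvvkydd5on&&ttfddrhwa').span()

With the lazy modifier that quantifier settles for the fewest repetitions that let the rest of the pattern succeed (the atoms after it are unaffected and can still be greedy).
The match spans [0:22] → 'nnp475jvvkydd5on&&ttfd'.

(0, 22)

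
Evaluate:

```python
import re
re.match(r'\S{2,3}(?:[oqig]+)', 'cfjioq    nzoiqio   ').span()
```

This matches 2 to 3 of a non-whitespace character; then one or more of one of [oqig] (non-capturing group).
`re.match` won't scan ahead — the pattern has to work from the very first character.
The match spans [0:6] → 'cfjioq'.

(0, 6)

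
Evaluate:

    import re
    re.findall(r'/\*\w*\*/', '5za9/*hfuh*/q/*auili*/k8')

['/*hfuh*/', '/*auili*/']

`findall` yields the raw match text (2 of them) because the pattern has no groups.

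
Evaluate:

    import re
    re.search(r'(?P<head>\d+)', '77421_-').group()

'77421'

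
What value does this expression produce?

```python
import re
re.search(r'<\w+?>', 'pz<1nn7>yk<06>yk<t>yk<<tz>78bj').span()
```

(2, 8)

`re.search` tries every starting position until one works.
The match spans [2:8] → '<1nn7>'.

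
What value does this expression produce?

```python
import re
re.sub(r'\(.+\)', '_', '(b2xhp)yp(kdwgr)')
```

Every occurrence is swapped for '_'.

'_'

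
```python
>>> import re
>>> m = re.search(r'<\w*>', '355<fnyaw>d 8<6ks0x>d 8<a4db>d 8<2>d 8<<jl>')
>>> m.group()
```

'<fnyaw>'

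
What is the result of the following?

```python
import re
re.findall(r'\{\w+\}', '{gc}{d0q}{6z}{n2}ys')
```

Scanning left to right: at [0:4] → '{gc}'; at [4:9] → '{d0q}'; at [9:13] → '{6z}'; at [13:17] → '{n2}'.
Since nothing is captured, `findall` lists the 4 matched substrings directly.

['{gc}', '{d0q}', '{6z}', '{n2}']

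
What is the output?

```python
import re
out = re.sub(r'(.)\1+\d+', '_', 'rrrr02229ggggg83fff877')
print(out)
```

___

`\1` has to match the exact text group 1 already captured.
Matches: at [0:9] → 'rrrr02229'; at [9:16] → 'ggggg83'; at [16:22] → 'fff877'.
`sub` substitutes '_' at each match site.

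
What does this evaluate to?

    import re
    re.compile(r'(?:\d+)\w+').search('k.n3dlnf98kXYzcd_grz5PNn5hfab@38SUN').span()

This matches one or more of a digit (non-capturing group); then one or more of a word character.
The match spans [3:29] → '3dlnf98kXYzcd_grz5PNn5hfab'.

(3, 29)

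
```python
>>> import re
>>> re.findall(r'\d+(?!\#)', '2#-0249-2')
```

The negative lookaround is zero-width — it rules out positions where the adjacent text would match, without consuming anything.
No capturing groups, so `findall` returns the 2 full match strings.

['0249', '2']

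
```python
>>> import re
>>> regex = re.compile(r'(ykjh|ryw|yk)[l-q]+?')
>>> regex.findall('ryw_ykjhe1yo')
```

[]

Because there's exactly one group, `findall` drops the full match and keeps group 1 from each hit.
Nothing in the string satisfies the pattern, so the list is empty.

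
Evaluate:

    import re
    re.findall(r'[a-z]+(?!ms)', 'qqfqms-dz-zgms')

['qqfqms', 'dz', 'zgms']

A negative assertion filters positions out without eating any characters.
Matches: at [0:6] → 'qqfqms'; at [7:9] → 'dz'; at [10:14] → 'zgms'.
`findall` yields the raw match text (3 of them) because the pattern has no groups.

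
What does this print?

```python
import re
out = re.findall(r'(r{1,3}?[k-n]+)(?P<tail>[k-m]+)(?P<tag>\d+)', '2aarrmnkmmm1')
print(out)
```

[('rrmnkmm', 'm', '1')]

With 3 capturing groups, `findall` returns a 3-tuple per match.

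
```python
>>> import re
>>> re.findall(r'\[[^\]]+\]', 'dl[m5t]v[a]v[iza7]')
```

`findall` yields the raw match text (3 of them) because the pattern has no groups.

['[m5t]', '[a]', '[iza7]']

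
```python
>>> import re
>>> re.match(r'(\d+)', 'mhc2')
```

None

This matches one or more of a digit (captured).
`re.match` only tries the pattern at the start of the string.
Here position 0 doesn't satisfy it, so the call returns None.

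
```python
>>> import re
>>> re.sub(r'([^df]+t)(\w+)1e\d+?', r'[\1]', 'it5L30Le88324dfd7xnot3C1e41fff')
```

Pattern: one or more of any character except [df], then the literal 't' (captured); then one or more of a word character (captured); then the literal '1e', then one or more of a digit (lazy).
A non-greedy quantifier consumes as few characters as it can — just enough that the remainder of the pattern still matches from where it stops; whatever follows it matches normally.
Matches: at [0:26] → 'it5L30Le88324dfd7xnot3C1e4'.
Each match is replaced using the text its own group 1 captured.

'[it]1fff'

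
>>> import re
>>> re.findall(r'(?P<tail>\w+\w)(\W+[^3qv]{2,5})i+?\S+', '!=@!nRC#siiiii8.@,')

This matches one or more of a word character, then a word character (captured as 'tail'); then one or more of a non-word character, then 2 to 5 of any character except [3qv] (captured); then one or more of the literal 'i' (lazy), then one or more of a non-whitespace character.
Matches: at [4:18] match 'nRC#siiiii8.@,', groups = ('nRC', '#siiii').
2 groups means the one result is a tuple of 2 captured strings — 1 here.

[('nRC', '#siiii')]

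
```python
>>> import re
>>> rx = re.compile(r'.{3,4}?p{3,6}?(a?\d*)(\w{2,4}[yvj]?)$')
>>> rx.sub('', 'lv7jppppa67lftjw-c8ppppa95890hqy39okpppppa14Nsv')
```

'lv7jppppa67lftjw-c8ppppa95890hqy'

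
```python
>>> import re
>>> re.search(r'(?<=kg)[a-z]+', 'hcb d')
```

The positive lookaround only admits positions where the adjacent text matches; those characters stay outside the span.
Here nothing in the string fits, so the call returns None.

None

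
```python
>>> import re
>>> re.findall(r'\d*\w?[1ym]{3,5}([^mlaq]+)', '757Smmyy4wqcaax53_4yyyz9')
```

This matches zero or more of a digit, then optionally a word character, then 3 to 5 of one of [1ym]; then one or more of any character except [mlaq] (captured).
Scanning left to right: at [0:10] match '757Smmyy4w', group 1 = '4w'; at [18:24] match '4yyyz9', group 1 = 'z9'.
One capturing group, so `findall` returns just the captured substring from each match — 2 in all.

['4w', 'z9']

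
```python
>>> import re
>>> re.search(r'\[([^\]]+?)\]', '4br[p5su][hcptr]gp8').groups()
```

The match spans [3:9] → '[p5su]'.
Captured: group 1 = 'p5su'.

('p5su',)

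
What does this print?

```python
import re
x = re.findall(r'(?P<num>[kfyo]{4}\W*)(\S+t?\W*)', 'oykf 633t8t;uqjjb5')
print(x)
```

[('oykf ', '633t8t;uqjjb5')]

Pattern: exactly 4 of one of [kfyo], then zero or more of a non-word character (captured as 'num'); then one or more of a non-whitespace character, then optionally the literal 't', then zero or more of a non-word character (captured).
Scanning left to right: at [0:18] match 'oykf 633t8t;uqjjb5', groups = ('oykf ', '633t8t;uqjjb5').
Multiple groups make `findall` return tuples — one 2-tuple for the one match.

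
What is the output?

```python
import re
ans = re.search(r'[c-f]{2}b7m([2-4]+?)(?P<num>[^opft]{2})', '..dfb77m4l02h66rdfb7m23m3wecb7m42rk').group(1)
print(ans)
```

The match spans [16:24] → 'dfb7m23m'.
Captured: group 1 = '2', group 2 = '3m'.

2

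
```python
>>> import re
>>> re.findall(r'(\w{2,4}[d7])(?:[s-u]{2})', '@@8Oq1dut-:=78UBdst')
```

['8Oq1d', '78UBd']

This matches 2 to 4 of a word character, then one of [d7] (captured); then exactly 2 of a character in [s-u] (non-capturing group).
Scanning left to right: at [2:9] match '8Oq1dut', group 1 = '8Oq1d'; at [12:19] match '78UBdst', group 1 = '78UBd'.
With a single group, `findall` returns only what that group captured — 2 items.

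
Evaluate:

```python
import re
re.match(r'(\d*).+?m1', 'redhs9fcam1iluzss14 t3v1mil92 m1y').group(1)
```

The match spans [0:11] → 'redhs9fcam1'.
Captured: group 1 = ''.

''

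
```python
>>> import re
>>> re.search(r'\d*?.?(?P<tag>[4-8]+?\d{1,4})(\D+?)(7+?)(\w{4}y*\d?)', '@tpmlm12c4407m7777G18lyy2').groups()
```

This matches zero or more of a digit (lazy), then optionally any character; then one or more of a character in [4-8] (lazy), then 1 to 4 of a digit (captured as 'tag'); then one or more of a non-digit (lazy) (captured); then one or more of a literal '7' (lazy) (captured); then exactly 4 of a word character, then zero or more of the literal 'y', then optionally a digit (captured).
A `+?`/`*?`/`{m,n}?` starts at its minimum and grows only as far as needed for what follows to match.
`search` walks the string left to right and returns the first match it finds.
The match spans [6:20] → '12c4407m7777G1'.
Captured: group 1 = '4407', group 2 = 'm', group 3 = '7', group 4 = '777G1'.

('4407', 'm', '7', '777G1')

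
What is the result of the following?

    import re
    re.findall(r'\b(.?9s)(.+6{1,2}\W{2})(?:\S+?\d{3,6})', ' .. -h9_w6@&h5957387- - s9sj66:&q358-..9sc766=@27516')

[('s9s', 'j66:&q358-..9sc766=@')]

Pattern: a word boundary (`\b`, zero-width); then optionally any character, then the literal '9s' (captured); then one or more of any character, then 1 to 2 of a literal '6', then exactly 2 of a non-word character (captured); then one or more of a non-whitespace character (lazy), then 3 to 6 of a digit (non-capturing group).
Walking the string: at [24:52] match 's9sj66:&q358-..9sc766=@27516', groups = ('s9s', 'j66:&q358-..9sc766=@').
Multiple groups make `findall` return tuples — one 2-tuple for the one match.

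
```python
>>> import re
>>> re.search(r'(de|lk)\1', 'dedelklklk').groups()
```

`\1` has to match the exact text group 1 already captured.
Unlike `match`, `search` isn't anchored — it looks for the pattern anywhere in the string.
The match spans [0:4] → 'dede'.
Captured: group 1 = 'de'.

('de',)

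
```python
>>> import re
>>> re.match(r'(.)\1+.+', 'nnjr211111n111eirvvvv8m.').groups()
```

A backreference is literal: `\1` must see the identical characters the first group matched.
`re.match` only tries the pattern at the start of the string.
The match spans [0:24] → 'nnjr211111n111eirvvvv8m.'.
Captured: group 1 = 'n'.

('n',)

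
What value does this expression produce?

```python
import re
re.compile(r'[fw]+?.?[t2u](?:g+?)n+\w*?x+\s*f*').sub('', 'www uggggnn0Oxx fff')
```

Pattern: one or more of one of [fw] (lazy), then optionally any character, then one of [t2u]; then one or more of a literal 'g' (lazy) (non-capturing group); then one or more of the literal 'n', then zero or more of a word character (lazy), then one or more of a literal 'x'; then zero or more of whitespace, then zero or more of the literal 'f'.
Every occurrence is swapped for ''.

''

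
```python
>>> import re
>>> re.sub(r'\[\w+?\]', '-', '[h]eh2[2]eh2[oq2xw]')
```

'-eh2-eh2-'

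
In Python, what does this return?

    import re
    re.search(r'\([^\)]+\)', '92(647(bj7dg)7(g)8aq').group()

`re.search` tries every starting position until one works.
The match spans [2:13] → '(647(bj7dg)'.

'(647(bj7dg)'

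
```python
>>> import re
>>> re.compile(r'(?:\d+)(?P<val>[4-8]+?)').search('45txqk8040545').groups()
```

('5',)

The match spans [0:2] → '45'.
Captured: group 1 = '5'.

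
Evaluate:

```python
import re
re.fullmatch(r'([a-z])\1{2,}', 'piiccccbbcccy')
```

`re.fullmatch` requires the pattern to consume the entire string.
Here the pattern can't cover the whole string, so the call returns None.

None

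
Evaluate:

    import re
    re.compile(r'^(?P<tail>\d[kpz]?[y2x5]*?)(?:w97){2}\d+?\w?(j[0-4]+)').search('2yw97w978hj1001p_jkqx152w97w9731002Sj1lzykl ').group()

'2yw97w978hj1001'

The match spans [0:15] → '2yw97w978hj1001'.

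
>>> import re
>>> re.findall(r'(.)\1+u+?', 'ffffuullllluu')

['f', 'l']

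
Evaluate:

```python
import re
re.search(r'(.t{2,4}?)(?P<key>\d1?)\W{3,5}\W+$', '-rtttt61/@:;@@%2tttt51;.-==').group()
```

'2tttt51;.-=='

This matches any character, then 2 to 4 of the literal 't' (lazy) (captured); then a digit, then optionally the literal '1' (captured as 'key'); then 3 to 5 of a non-word character, then one or more of a non-word character; then anchored at the end.
`re.search` tries every starting position until one works.
The match spans [15:27] → '2tttt51;.-=='.
Captured: group 1 = '2tttt', group 2 = '51'.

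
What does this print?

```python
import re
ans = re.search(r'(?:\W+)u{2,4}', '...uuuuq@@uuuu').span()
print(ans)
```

This matches one or more of a non-word character (non-capturing group); then 2 to 4 of a literal 'u'.
Unlike `match`, `search` isn't anchored — it looks for the pattern anywhere in the string.
The match spans [0:7] → '...uuuu'.

(0, 7)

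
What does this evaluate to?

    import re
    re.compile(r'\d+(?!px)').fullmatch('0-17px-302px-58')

`fullmatch` succeeds only if the pattern covers the string from start to end.
Here there's no way to consume every character, so the call returns None.

None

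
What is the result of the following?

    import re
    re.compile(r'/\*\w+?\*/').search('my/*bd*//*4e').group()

`re.search` tries every starting position until one works.
The match spans [2:8] → '/*bd*/'.

'/*bd*/'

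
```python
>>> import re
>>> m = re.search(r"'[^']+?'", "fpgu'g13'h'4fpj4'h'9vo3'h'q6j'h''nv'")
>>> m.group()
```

"'g13'"

Unlike `match`, `search` isn't anchored — it looks for the pattern anywhere in the string.
The match spans [4:9] → "'g13'".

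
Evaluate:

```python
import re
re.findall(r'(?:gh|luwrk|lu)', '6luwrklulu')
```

Alternation isn't longest-match — the leftmost alternative that fits at this position is chosen.
With no groups in the pattern, `findall` gives back each whole match — 3 here.

['luwrk', 'lu', 'lu']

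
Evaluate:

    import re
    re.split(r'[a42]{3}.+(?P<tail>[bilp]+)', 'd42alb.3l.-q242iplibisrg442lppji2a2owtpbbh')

['d', 'b', 'h']

This matches exactly 3 of one of [a42]; then one or more of any character; then one or more of one of [bilp] (captured as 'tail').
Matches to split on: at [1:41] → '42alb.3l.-q242iplibisrg442lppji2a2owtpbb'.
With a capturing group present, the delimiter's captured portion is kept in the result list.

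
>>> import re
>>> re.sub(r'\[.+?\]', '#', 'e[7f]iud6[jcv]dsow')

A `+?`/`*?`/`{m,n}?` starts at its minimum and grows only as far as needed for what follows to match.
Each match is replaced by '#'.

'e#iud6#dsow'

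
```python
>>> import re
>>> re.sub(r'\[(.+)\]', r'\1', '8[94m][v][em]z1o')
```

'894m][v][emz1o'

The replacement refers to a captured group, so each match is rewritten using its own captured text.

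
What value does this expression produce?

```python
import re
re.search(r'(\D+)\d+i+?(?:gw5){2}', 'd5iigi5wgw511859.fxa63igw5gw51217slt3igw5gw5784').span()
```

(16, 29)

The pattern matches one or more of a non-digit (captured); then one or more of a digit, then one or more of a literal 'i' (lazy), then the literal 'gw5' repeated 2 times.
Unlike `match`, `search` isn't anchored — it looks for the pattern anywhere in the string.
The match spans [16:29] → '.fxa63igw5gw5'.
Captured: group 1 = '.fxa'.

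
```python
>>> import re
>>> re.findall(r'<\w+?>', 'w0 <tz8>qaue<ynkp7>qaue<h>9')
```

['<tz8>', '<ynkp7>', '<h>']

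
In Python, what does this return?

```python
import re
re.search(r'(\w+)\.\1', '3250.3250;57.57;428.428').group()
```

'3250.3250'

The backreference `\1` re-matches whatever the first group consumed, character for character.
`re.search` scans for the first position where the pattern succeeds.
The match spans [0:9] → '3250.3250'.
Captured: group 1 = '3250'.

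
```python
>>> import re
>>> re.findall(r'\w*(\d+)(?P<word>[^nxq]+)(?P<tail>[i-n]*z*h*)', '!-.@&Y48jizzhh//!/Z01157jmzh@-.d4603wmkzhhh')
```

[('8', 'jizzhh//!/Z01157jmzh@-.d4603wmkzhhh', '')]

The pattern matches zero or more of a word character; then one or more of a digit (captured); then one or more of any character except [nxq] (captured as 'word'); then zero or more of a character in [i-n], then zero or more of the literal 'z', then zero or more of the literal 'h' (captured as 'tail').
Matches: at [5:43] match 'Y48jizzhh//!/Z01157jmzh@-.d4603wmkzhhh', groups = ('8', 'jizzhh//!/Z01157jmzh@-.d4603wmkzhhh', '').
With 3 capturing groups, `findall` returns a 3-tuple per match.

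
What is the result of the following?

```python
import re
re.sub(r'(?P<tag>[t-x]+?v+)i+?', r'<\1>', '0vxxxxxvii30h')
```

'0<vxxxxxv>i30h'

`\1` in the replacement pulls in group 1's text for each match.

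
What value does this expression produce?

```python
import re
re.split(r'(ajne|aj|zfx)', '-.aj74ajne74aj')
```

['-.', 'aj', '74', 'ajne', '74', 'aj', '']

The regex engine tests alternatives in the order written; an earlier branch that matches wins even if a later one would match more.
`re.split` interleaves the captured-group text with the surrounding fragments.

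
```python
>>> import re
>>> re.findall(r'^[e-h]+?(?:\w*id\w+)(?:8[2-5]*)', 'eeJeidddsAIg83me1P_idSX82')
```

['eeJeidddsAIg83me1P_idSX82']

Pattern: anchored at the start of the string; then one or more of a character in [e-h] (lazy); then zero or more of a word character, then the literal 'id', then one or more of a word character (non-capturing group); then the literal '8', then zero or more of a character in [2-5] (non-capturing group).
Scanning left to right: at [0:25] → 'eeJeidddsAIg83me1P_idSX82'.
No capturing groups, so `findall` returns the 1 full match string.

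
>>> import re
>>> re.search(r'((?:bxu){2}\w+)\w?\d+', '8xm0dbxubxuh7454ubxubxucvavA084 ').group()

The pattern matches the literal 'bxu' repeated 2 times, then one or more of a word character (captured); then optionally a word character, then one or more of a digit.
Unlike `match`, `search` isn't anchored — it looks for the pattern anywhere in the string.
The match spans [5:31] → 'bxubxuh7454ubxubxucvavA084'.
Captured: group 1 = 'bxubxuh7454ubxubxucvavA08'.

'bxubxuh7454ubxubxucvavA084'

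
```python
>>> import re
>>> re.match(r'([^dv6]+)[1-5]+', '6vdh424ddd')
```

None

`re.match` won't scan ahead — the pattern has to work from the very first character.
Here position 0 doesn't satisfy it, so the call returns None.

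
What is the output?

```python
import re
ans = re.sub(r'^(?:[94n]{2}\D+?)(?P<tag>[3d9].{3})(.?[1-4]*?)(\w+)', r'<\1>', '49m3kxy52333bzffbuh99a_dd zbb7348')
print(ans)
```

The pattern matches anchored at the start of the string; then exactly 2 of one of [94n], then one or more of a non-digit (lazy) (non-capturing group); then one of [3d9], then exactly 3 of any character (captured as 'tag'); then optionally any character, then zero or more of a character in [1-4] (lazy) (captured); then one or more of a word character (captured).
Each match is replaced using the text its own group 1 captured.

<3kxy> zbb7348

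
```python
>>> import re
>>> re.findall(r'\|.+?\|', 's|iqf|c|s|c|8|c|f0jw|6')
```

['|iqf|', '|s|', '|8|', '|f0jw|']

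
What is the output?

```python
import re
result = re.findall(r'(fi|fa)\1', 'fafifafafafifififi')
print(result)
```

['fa', 'fi', 'fi']

A backreference is literal: `\1` must see the identical characters the first group matched.
Matches: at [4:8] match 'fafa', group 1 = 'fa'; at [10:14] match 'fifi', group 1 = 'fi'; at [14:18] match 'fifi', group 1 = 'fi'.
Because there's exactly one group, `findall` drops the full match and keeps group 1 from each hit.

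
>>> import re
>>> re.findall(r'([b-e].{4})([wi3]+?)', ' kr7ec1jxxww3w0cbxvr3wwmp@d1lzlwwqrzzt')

[('c1jxx', 'w'), ('cbxvr', '3'), ('d1lzl', 'w')]

The pattern matches a character in [b-e], then exactly 4 of any character (captured); then one or more of one of [wi3] (lazy) (captured).
Multiple groups make `findall` return tuples — one 2-tuple for each match.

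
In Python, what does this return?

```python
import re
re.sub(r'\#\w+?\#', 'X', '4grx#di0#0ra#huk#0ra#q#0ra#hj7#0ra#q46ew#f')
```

'4grxX0raX0raX0raX0raXf'

Each match is replaced by 'X'.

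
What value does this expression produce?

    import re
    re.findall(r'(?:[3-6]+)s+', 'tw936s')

The pattern matches one or more of a character in [3-6] (non-capturing group); then one or more of a literal 's'.
Scanning left to right: at [3:6] → '36s'.
With no groups in the pattern, `findall` gives back each whole match — 1 here.

['36s']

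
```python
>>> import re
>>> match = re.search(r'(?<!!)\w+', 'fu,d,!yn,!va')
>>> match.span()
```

(0, 2)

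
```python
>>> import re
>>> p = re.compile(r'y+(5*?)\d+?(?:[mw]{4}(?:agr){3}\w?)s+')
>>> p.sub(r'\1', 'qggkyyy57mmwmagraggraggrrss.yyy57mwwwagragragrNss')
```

Pattern: one or more of a literal 'y'; then zero or more of a literal '5' (lazy) (captured); then one or more of a digit (lazy); then exactly 4 of one of [mw], then the literal 'agr' repeated 3 times, then optionally a word character (non-capturing group); then one or more of a literal 's'.
A `+?`/`*?`/`{m,n}?` starts at its minimum and grows only as far as needed for what follows to match.
Matches: at [28:49] → 'yyy57mwwwagragragrNss'.
`\1` in the replacement pulls in group 1's text for each match.

'qggkyyy57mmwmagraggraggrrss.'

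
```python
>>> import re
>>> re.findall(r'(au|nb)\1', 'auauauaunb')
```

['au', 'au']

`\1` is not a pattern — it's the concrete string captured by group 1, re-applied verbatim.
Matches: at [0:4] match 'auau', group 1 = 'au'; at [4:8] match 'auau', group 1 = 'au'.
One capturing group, so `findall` returns just the captured substring from each match — 2 in all.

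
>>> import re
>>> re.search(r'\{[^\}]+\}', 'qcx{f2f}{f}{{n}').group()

'{f2f}'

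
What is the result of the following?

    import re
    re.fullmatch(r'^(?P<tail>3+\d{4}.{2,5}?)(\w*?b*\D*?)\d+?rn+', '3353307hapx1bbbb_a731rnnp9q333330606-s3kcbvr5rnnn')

The pattern matches anchored at the start of the string; then one or more of the literal '3', then exactly 4 of a digit, then 2 to 5 of any character (lazy) (captured as 'tail'); then zero or more of a word character (lazy), then zero or more of a literal 'b', then zero or more of a non-digit (lazy) (captured); then one or more of a digit (lazy), then a literal 'r', then one or more of the literal 'n'.
`re.fullmatch` is like wrapping the pattern in `^…$` (in single-line mode).
Here the pattern can't cover the whole string, so the call returns None.

None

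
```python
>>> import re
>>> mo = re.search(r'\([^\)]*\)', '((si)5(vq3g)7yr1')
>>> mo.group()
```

The match spans [0:5] → '((si)'.

'((si)'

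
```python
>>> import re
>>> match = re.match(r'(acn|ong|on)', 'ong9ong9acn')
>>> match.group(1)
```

'ong'

The match spans [0:3] → 'ong'.
Captured: group 1 = 'ong'.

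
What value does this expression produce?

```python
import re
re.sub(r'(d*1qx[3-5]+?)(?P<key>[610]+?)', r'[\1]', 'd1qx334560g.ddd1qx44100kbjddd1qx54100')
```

The pattern matches zero or more of a literal 'd', then the literal '1qx', then one or more of a character in [3-5] (lazy) (captured); then one or more of one of [610] (lazy) (captured as 'key').
Because the quantifier is non-greedy, it stops expanding at the earliest point where the rest of the pattern can succeed.
Matches: at [0:9] → 'd1qx33456'; at [12:21] → 'ddd1qx441'; at [26:35] → 'ddd1qx541'.
The replacement refers to a captured group, so each match is rewritten using its own captured text.

'[d1qx3345]0g.[ddd1qx44]00kbj[ddd1qx54]00'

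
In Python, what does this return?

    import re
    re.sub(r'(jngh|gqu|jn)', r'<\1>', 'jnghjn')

'<jngh><jn>'

Alternation isn't longest-match — the leftmost alternative that fits at this position is chosen.
Matches: at [0:4] → 'jngh'; at [4:6] → 'jn'.
Each match is replaced using the text its own group 1 captured.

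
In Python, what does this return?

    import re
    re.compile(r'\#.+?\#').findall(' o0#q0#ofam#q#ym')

Because the quantifier is non-greedy, it stops expanding at the earliest point where the rest of the pattern can succeed.
Walking the string: at [3:7] → '#q0#'; at [11:14] → '#q#'.
Since nothing is captured, `findall` lists the 2 matched substrings directly.

['#q0#', '#q#']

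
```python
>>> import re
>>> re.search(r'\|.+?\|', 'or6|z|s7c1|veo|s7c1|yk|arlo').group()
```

`re.search` scans for the first position where the pattern succeeds.
The match spans [3:6] → '|z|'.

'|z|'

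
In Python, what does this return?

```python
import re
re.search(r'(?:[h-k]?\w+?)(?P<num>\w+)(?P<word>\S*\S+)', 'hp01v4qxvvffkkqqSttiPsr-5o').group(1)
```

The match spans [0:26] → 'hp01v4qxvvffkkqqSttiPsr-5o'.
Captured: group 1 = '01v4qxvvffkkqqSttiPsr', group 2 = '-5o'.

'01v4qxvvffkkqqSttiPsr'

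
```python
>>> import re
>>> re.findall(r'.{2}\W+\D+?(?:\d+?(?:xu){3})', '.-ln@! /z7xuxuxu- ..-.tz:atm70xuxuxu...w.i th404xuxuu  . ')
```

`findall` yields the raw match text (2 of them) because the pattern has no groups.

['ln@! /z7xuxuxu', '- ..-.tz:atm70xuxuxu']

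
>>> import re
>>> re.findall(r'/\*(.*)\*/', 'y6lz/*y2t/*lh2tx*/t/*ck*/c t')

Matches: at [4:25] match '/*y2t/*lh2tx*/t/*ck*/', group 1 = 'y2t/*lh2tx*/t/*ck'.
Because there's exactly one group, `findall` drops the full match and keeps group 1 from the one hit.

['y2t/*lh2tx*/t/*ck']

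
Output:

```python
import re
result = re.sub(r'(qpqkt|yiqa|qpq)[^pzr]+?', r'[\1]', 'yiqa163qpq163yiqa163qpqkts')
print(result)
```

Branches in `(...|...)` are attempted left-to-right; the first branch that allows the whole pattern to succeed is taken.
`\1` in the replacement pulls in group 1's text for each match.

[yiqa]63[qpq]63[yiqa]63[qpqkt]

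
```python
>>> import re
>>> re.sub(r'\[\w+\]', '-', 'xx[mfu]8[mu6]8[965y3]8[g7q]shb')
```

'xx-8-8-8-shb'

`sub` substitutes '-' at each match site.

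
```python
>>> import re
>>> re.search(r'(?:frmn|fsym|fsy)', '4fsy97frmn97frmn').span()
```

`re.search` tries every starting position until one works.
The match spans [1:4] → 'fsy'.

(1, 4)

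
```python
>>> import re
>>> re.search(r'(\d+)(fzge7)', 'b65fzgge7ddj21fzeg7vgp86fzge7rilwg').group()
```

The match spans [22:29] → '86fzge7'.

'86fzge7'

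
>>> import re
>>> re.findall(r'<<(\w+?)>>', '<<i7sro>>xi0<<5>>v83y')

Matches: at [0:9] match '<<i7sro>>', group 1 = 'i7sro'; at [12:17] match '<<5>>', group 1 = '5'.
Because there's exactly one group, `findall` drops the full match and keeps group 1 from each hit.

['i7sro', '5']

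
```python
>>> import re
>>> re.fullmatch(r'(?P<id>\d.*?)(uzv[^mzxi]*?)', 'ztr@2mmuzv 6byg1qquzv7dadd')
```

The pattern matches a digit, then zero or more of any character (lazy) (captured as 'id'); then the literal 'uzv', then zero or more of any character except [mzxi] (lazy) (captured).
`fullmatch` succeeds only if the pattern covers the string from start to end.
Here the string isn't matched end-to-end, so the call returns None.

None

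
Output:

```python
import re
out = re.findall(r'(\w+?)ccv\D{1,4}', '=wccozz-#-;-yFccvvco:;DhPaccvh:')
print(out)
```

The pattern matches one or more of a word character (lazy) (captured); then the literal 'ccv', then 1 to 4 of a non-digit.
Scanning left to right: at [12:21] match 'yFccvvco:', group 1 = 'yF'; at [22:31] match 'DhPaccvh:', group 1 = 'DhPa'.
`findall` collects group 1 from each match (2 total).

['yF', 'DhPa']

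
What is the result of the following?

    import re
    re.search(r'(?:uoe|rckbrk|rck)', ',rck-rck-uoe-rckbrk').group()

The match spans [1:4] → 'rck'.

'rck'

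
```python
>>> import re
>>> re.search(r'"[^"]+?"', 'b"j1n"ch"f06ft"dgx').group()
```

'"j1n"'

`re.search` tries every starting position until one works.
The match spans [1:6] → '"j1n"'.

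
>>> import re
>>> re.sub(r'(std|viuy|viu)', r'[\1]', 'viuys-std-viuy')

'[viuy]s-[std]-[viuy]'

Branches in `(...|...)` are attempted left-to-right; the first branch that allows the whole pattern to succeed is taken.
Each match is replaced using the text its own group 1 captured.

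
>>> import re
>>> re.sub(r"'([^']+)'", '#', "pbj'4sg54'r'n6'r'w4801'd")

'pbj#r#r#d'

Matches: at [3:10] → "'4sg54'"; at [11:15] → "'n6'"; at [16:23] → "'w4801'".
`sub` substitutes '#' at each match site.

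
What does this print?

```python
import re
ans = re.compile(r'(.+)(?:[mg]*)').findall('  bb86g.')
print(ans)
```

['  bb86g.']

This matches one or more of any character (captured); then zero or more of one of [mg] (non-capturing group).
Scanning left to right: at [0:8] match '  bb86g.', group 1 = '  bb86g.'.
Because there's exactly one group, `findall` drops the full match and keeps group 1 from the one hit.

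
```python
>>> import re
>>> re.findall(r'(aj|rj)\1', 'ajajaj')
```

A backreference is literal: `\1` must see the identical characters the first group matched.
Walking the string: at [0:4] match 'ajaj', group 1 = 'aj'.
One capturing group, so `findall` returns just the captured substring from the one match — 1 in all.

['aj']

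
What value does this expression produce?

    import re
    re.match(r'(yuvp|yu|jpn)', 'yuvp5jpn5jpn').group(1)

'yuvp'

The match spans [0:4] → 'yuvp'.
Captured: group 1 = 'yuvp'.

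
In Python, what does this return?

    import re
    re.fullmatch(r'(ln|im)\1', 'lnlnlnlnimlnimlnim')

None

The backreference `\1` re-matches whatever the first group consumed, character for character.
For `fullmatch`, every character of the input must be accounted for by the pattern.
Here the pattern can't cover the whole string, so the call returns None.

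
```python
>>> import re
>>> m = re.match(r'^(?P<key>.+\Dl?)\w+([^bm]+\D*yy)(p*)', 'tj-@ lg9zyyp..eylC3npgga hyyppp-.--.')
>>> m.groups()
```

('tj-@ lg9zyyp..eylC3npgg', ' hyy', 'ppp')

The pattern matches anchored at the start of the string; then one or more of any character, then a non-digit, then optionally the literal 'l' (captured as 'key'); then one or more of a word character; then one or more of any character except [bm], then zero or more of a non-digit, then the literal 'yy' (captured); then zero or more of a literal 'p' (captured).
`re.match` only tries the pattern at the start of the string.
The match spans [0:31] → 'tj-@ lg9zyyp..eylC3npgga hyyppp'.
Captured: group 1 = 'tj-@ lg9zyyp..eylC3npgg', group 2 = ' hyy', group 3 = 'ppp'.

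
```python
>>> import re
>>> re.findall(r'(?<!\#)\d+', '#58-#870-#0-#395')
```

['8', '70', '95']

Because the assertion is negative and zero-width, positions next to the forbidden text are skipped.
No capturing groups, so `findall` returns the 3 full match strings.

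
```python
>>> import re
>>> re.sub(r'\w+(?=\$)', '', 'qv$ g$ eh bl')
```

'$ $ eh bl'

The lookaround is zero-width — it requires the adjacent text to match without consuming it, so the asserted text isn't part of the match.
Matches: at [0:2] → 'qv'; at [4:5] → 'g'.
`sub` substitutes '' at each match site.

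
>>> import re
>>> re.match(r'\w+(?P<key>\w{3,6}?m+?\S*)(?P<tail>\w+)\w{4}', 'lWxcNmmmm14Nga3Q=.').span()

(0, 16)

This matches one or more of a word character; then 3 to 6 of a word character (lazy), then one or more of the literal 'm' (lazy), then zero or more of a non-whitespace character (captured as 'key'); then one or more of a word character (captured as 'tail'); then exactly 4 of a word character.
With `match`, the pattern is implicitly anchored at the beginning.
The match spans [0:16] → 'lWxcNmmmm14Nga3Q'.
Captured: group 1 = 'mmmm14', group 2 = 'N'.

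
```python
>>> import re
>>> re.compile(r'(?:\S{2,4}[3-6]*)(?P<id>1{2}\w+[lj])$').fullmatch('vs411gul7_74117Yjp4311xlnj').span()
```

`re.fullmatch` requires the pattern to consume the entire string.
The match spans [0:26] → 'vs411gul7_74117Yjp4311xlnj'.

(0, 26)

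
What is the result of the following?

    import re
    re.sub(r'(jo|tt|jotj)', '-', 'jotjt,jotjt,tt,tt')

'-tjt,-tjt,-,-'

Branches in `(...|...)` are attempted left-to-right; the first branch that allows the whole pattern to succeed is taken.
Each match is replaced by '-'.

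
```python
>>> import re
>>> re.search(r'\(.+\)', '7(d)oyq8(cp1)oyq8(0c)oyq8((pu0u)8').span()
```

The match spans [1:32] → '(d)oyq8(cp1)oyq8(0c)oyq8((pu0u)'.

(1, 32)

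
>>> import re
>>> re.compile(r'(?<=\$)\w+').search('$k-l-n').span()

Because the assertion is zero-width, the text it checks is not consumed and won't appear in the result.
The match spans [1:2] → 'k'.

(1, 2)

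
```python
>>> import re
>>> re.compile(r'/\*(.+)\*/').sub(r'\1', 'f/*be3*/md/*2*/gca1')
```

'fbe3*/md/*2gca1'

Each match is replaced using the text its own group 1 captured.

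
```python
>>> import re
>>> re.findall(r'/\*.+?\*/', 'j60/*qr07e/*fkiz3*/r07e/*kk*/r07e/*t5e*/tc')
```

['/*qr07e/*fkiz3*/', '/*kk*/', '/*t5e*/']

A `+?`/`*?`/`{m,n}?` starts at its minimum and grows only as far as needed for what follows to match.
Matches: at [3:19] → '/*qr07e/*fkiz3*/'; at [23:29] → '/*kk*/'; at [33:40] → '/*t5e*/'.
No capturing groups, so `findall` returns the 3 full match strings.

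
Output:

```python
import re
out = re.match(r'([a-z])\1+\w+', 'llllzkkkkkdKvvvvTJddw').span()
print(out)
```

`match` is anchored at position 0; if the pattern doesn't fit there, it returns None.
The match spans [0:21] → 'llllzkkkkkdKvvvvTJddw'.

(0, 21)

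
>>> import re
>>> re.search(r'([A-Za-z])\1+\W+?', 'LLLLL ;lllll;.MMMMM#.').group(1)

'L'

The match spans [0:6] → 'LLLLL '.
Captured: group 1 = 'L'.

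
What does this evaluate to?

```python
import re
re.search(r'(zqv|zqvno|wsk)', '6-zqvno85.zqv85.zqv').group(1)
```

'zqv'

The match spans [2:5] → 'zqv'.
Captured: group 1 = 'zqv'.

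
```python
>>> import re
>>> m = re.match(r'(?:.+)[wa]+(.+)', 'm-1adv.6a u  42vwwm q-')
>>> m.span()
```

The pattern matches one or more of any character (non-capturing group); then one or more of one of [wa]; then one or more of any character (captured).
`re.match` won't scan ahead — the pattern has to work from the very first character.
The match spans [0:22] → 'm-1adv.6a u  42vwwm q-'.
Captured: group 1 = 'm q-'.

(0, 22)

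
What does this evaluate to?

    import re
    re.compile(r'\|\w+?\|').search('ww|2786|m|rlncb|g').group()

'|2786|'

The match spans [2:8] → '|2786|'.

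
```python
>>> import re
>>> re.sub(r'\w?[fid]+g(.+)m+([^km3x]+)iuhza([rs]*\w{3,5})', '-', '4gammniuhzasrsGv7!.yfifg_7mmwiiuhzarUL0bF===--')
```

'4gammniuhzasrsGv7!.-===--'

The pattern matches optionally a word character, then one or more of one of [fid], then a literal 'g'; then one or more of any character (captured); then one or more of a literal 'm'; then one or more of any character except [km3x] (captured); then the literal 'iu', then the literal 'hza'; then zero or more of one of [rs], then 3 to 5 of a word character (captured).
Matches: at [19:41] → 'yfifg_7mmwiiuhzarUL0bF'.
`sub` substitutes '-' at each match site.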